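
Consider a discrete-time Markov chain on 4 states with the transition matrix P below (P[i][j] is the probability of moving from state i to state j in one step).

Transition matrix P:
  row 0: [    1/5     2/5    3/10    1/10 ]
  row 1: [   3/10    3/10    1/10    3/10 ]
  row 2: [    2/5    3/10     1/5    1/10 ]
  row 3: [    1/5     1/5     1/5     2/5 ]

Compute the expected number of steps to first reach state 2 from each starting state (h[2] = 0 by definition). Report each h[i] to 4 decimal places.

h = [4.7093, 5.6395, 0.0000, 5.1163]

First-step conditioning: h[2] = 0; for i ≠ 2, h[i] = 1 + Σ_k P[i][k]·h[k].
  h[0] = 1 + 1/5·h[0] + 2/5·h[1] + 1/10·h[3]
  h[1] = 1 + 3/10·h[0] + 3/10·h[1] + 3/10·h[3]
  h[3] = 1 + 1/5·h[0] + 1/5·h[1] + 2/5·h[3]
Solving the 3×3 linear system over states ≠ 2 gives exactly h = [405/86, 485/86, 0, 220/43] (h[2] = 0 is the target).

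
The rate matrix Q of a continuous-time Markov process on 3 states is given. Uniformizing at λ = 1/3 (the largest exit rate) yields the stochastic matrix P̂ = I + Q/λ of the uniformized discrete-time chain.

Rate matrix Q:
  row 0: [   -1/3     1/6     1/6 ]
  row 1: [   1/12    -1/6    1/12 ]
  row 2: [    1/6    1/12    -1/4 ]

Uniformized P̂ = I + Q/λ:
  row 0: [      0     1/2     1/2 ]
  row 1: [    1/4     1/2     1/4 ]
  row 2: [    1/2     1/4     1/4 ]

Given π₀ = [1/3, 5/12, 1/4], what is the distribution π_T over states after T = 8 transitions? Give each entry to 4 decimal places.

π = [0.2632, 0.4210, 0.3158]

t=0: π = [0.3333, 0.4167, 0.2500]
t=1: π = [0.2292, 0.4375, 0.3333]
t=2: π = [0.2760, 0.4167, 0.3073]
t=3: π = [0.2578, 0.4232, 0.3190]
t=4: π = [0.2653, 0.4202, 0.3145]
t=5: π = [0.2623, 0.4214, 0.3163]
t=6: π = [0.2635, 0.4209, 0.3156]
t=7: π = [0.2630, 0.4211, 0.3159]
t=8: π = [0.2632, 0.4210, 0.3158]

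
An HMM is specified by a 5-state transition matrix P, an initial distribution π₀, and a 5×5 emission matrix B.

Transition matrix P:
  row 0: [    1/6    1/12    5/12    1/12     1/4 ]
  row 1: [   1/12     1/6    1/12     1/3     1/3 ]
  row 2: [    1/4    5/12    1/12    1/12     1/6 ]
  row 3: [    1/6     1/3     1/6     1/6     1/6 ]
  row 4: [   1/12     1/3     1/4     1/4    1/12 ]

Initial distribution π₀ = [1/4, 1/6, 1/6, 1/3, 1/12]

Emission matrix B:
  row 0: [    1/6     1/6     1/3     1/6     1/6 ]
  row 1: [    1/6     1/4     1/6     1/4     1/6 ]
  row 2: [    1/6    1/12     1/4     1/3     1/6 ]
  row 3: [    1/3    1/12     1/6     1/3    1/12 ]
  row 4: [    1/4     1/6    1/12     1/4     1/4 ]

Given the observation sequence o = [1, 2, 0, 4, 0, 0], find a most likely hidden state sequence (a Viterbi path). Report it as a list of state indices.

path = [0, 2, 1, 4, 1, 3]

t=0: δ = [4.167e-02, 4.167e-02, 1.389e-02, 2.778e-02, 1.389e-02]  (obs o_0=1)
t=1: δ = [2.315e-03, 1.543e-03, 4.340e-03, 2.315e-03, 1.157e-03]  ψ = [0, 3, 0, 1, 1]  (obs o_1=2)
t=2: δ = [1.808e-04, 3.014e-04, 1.608e-04, 1.715e-04, 1.808e-04]  ψ = [2, 2, 0, 1, 2]  (obs o_2=0)
t=3: δ = [6.698e-06, 1.116e-05, 1.256e-05, 8.372e-06, 2.512e-05]  ψ = [2, 2, 0, 1, 1]  (obs o_3=4)
t=4: δ = [5.233e-07, 1.395e-06, 1.047e-06, 2.093e-06, 9.303e-07]  ψ = [2, 4, 4, 4, 1]  (obs o_4=0)
t=5: δ = [5.814e-08, 1.163e-07, 5.814e-08, 1.550e-07, 1.163e-07]  ψ = [3, 3, 3, 1, 1]  (obs o_5=0)
backtrack: best end state = 3; path = [0, 2, 1, 4, 1, 3]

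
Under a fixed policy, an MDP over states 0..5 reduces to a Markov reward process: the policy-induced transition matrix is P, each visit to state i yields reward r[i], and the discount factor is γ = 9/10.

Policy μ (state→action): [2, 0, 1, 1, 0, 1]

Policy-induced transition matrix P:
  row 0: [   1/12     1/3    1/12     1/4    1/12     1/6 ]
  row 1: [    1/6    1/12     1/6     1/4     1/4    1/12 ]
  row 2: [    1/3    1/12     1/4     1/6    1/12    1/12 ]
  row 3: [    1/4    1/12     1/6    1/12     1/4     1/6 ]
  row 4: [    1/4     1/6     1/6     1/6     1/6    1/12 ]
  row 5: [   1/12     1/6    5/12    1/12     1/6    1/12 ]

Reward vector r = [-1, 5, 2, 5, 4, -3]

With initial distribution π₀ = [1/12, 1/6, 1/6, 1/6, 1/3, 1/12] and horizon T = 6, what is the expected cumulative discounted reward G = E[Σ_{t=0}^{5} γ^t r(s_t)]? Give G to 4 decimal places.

t=0: π = [0.0833, 0.1667, 0.1667, 0.1667, 0.3333, 0.0833], E[r] = 3.0000, γ^t·E[r] = 3.000000, running G = 3.000000
t=1: π = [0.2222, 0.1389, 0.1944, 0.1667, 0.1736, 0.1042], E[r] = 2.0764, γ^t·E[r] = 1.868750, running G = 4.868750
t=2: π = [0.2002, 0.1620, 0.1904, 0.1742, 0.1574, 0.1157], E[r] = 2.1441, γ^t·E[r] = 1.736719, running G = 6.605469
t=3: π = [0.1997, 0.1562, 0.1948, 0.1727, 0.1621, 0.1145], E[r] = 2.1390, γ^t·E[r] = 1.559355, running G = 8.164824
t=4: π = [0.2008, 0.1563, 0.1949, 0.1724, 0.1612, 0.1144], E[r] = 2.1341, γ^t·E[r] = 1.400198, running G = 9.565022
t=5: π = [0.2007, 0.1565, 0.1948, 0.1725, 0.1611, 0.1144], E[r] = 2.1351, γ^t·E[r] = 1.260738, running G = 10.825760

G = 10.8258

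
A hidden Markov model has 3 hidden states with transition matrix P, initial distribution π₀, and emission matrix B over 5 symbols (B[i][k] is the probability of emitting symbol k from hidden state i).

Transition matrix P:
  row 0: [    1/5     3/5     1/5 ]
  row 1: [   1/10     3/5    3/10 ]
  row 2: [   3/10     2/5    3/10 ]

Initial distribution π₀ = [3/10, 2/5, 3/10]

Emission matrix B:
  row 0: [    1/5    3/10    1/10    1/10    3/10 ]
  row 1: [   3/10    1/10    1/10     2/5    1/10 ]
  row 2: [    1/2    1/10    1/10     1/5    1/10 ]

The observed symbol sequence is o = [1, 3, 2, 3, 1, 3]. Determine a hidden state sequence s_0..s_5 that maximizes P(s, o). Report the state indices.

t=0: δ = [9.000e-02, 4.000e-02, 3.000e-02]  (obs o_0=1)
t=1: δ = [1.800e-03, 2.160e-02, 3.600e-03]  ψ = [0, 0, 0]  (obs o_1=3)
t=2: δ = [2.160e-04, 1.296e-03, 6.480e-04]  ψ = [1, 1, 1]  (obs o_2=2)
t=3: δ = [1.944e-05, 3.110e-04, 7.776e-05]  ψ = [2, 1, 1]  (obs o_3=3)
t=4: δ = [9.331e-06, 1.866e-05, 9.331e-06]  ψ = [1, 1, 1]  (obs o_4=1)
t=5: δ = [2.799e-07, 4.479e-06, 1.120e-06]  ψ = [2, 1, 1]  (obs o_5=3)
backtrack: best end state = 1; path = [0, 1, 1, 1, 1, 1]

path = [0, 1, 1, 1, 1, 1]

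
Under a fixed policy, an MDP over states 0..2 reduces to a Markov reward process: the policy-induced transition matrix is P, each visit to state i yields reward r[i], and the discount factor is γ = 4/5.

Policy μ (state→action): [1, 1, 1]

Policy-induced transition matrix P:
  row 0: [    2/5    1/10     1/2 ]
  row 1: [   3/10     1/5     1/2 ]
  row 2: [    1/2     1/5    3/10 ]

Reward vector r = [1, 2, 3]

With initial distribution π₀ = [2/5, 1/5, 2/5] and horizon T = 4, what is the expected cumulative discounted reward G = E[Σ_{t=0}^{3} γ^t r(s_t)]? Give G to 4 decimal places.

t=0: π = [0.4000, 0.2000, 0.4000], E[r] = 2.0000, γ^t·E[r] = 2.000000, running G = 2.000000
t=1: π = [0.4200, 0.1600, 0.4200], E[r] = 2.0000, γ^t·E[r] = 1.600000, running G = 3.600000
t=2: π = [0.4260, 0.1580, 0.4160], E[r] = 1.9900, γ^t·E[r] = 1.273600, running G = 4.873600
t=3: π = [0.4258, 0.1574, 0.4168], E[r] = 1.9910, γ^t·E[r] = 1.019392, running G = 5.892992

G = 5.8930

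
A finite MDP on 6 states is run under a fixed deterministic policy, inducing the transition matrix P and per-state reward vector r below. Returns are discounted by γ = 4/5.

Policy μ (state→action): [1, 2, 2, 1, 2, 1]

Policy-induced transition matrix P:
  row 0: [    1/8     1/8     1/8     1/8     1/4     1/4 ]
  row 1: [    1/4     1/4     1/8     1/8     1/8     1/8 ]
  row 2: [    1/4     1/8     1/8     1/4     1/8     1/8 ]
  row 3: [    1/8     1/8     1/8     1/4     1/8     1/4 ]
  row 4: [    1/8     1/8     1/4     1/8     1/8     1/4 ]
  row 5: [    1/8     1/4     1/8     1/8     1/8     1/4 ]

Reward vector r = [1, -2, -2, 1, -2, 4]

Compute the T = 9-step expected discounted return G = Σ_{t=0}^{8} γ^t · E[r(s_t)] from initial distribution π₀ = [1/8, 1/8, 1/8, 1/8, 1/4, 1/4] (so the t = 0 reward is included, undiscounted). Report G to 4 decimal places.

t=0: π = [0.1250, 0.1250, 0.1250, 0.1250, 0.2500, 0.2500], E[r] = 0.2500, γ^t·E[r] = 0.250000, running G = 0.250000
t=1: π = [0.1563, 0.1719, 0.1563, 0.1563, 0.1406, 0.2188], E[r] = 0.2500, γ^t·E[r] = 0.200000, running G = 0.450000
t=2: π = [0.1660, 0.1738, 0.1426, 0.1641, 0.1445, 0.2090], E[r] = 0.2441, γ^t·E[r] = 0.156250, running G = 0.606250
t=3: π = [0.1646, 0.1729, 0.1431, 0.1633, 0.1458, 0.2104], E[r] = 0.2463, γ^t·E[r] = 0.126125, running G = 0.732375
t=4: π = [0.1645, 0.1729, 0.1432, 0.1633, 0.1456, 0.2105], E[r] = 0.2464, γ^t·E[r] = 0.100938, running G = 0.833313
t=5: π = [0.1645, 0.1729, 0.1432, 0.1633, 0.1456, 0.2105], E[r] = 0.2464, γ^t·E[r] = 0.080739, running G = 0.914051
t=6: π = [0.1645, 0.1729, 0.1432, 0.1633, 0.1456, 0.2105], E[r] = 0.2464, γ^t·E[r] = 0.064591, running G = 0.978642
t=7: π = [0.1645, 0.1729, 0.1432, 0.1633, 0.1456, 0.2105], E[r] = 0.2464, γ^t·E[r] = 0.051673, running G = 1.030315
t=8: π = [0.1645, 0.1729, 0.1432, 0.1633, 0.1456, 0.2105], E[r] = 0.2464, γ^t·E[r] = 0.041338, running G = 1.071653

G = 1.0717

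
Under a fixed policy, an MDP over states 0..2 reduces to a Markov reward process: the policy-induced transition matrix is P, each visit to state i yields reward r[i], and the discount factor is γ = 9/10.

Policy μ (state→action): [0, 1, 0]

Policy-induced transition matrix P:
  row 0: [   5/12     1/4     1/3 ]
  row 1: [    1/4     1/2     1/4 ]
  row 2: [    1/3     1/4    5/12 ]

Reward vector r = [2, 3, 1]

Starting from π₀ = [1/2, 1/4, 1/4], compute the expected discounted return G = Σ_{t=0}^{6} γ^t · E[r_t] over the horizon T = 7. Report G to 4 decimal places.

G = 10.4079

t=0: π = [0.5000, 0.2500, 0.2500], E[r] = 2.0000, γ^t·E[r] = 2.000000, running G = 2.000000
t=1: π = [0.3542, 0.3125, 0.3333], E[r] = 1.9792, γ^t·E[r] = 1.781250, running G = 3.781250
t=2: π = [0.3368, 0.3281, 0.3351], E[r] = 1.9931, γ^t·E[r] = 1.614375, running G = 5.395625
t=3: π = [0.3341, 0.3320, 0.3339], E[r] = 1.9981, γ^t·E[r] = 1.456629, running G = 6.852254
t=4: π = [0.3335, 0.3330, 0.3335], E[r] = 1.9995, γ^t·E[r] = 1.311884, running G = 8.164138
t=5: π = [0.3334, 0.3333, 0.3334], E[r] = 1.9999, γ^t·E[r] = 1.180908, running G = 9.345046
t=6: π = [0.3333, 0.3333, 0.3333], E[r] = 2.0000, γ^t·E[r] = 1.062866, running G = 10.407912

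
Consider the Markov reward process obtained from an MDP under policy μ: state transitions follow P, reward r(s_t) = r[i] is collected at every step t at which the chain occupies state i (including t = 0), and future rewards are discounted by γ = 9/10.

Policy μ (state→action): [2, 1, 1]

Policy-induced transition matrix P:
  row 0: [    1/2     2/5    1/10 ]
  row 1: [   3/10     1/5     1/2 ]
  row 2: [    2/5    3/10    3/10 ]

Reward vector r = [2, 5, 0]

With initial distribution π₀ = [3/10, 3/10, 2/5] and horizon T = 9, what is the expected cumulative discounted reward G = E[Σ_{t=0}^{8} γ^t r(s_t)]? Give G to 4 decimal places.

G = 14.1851

t=0: π = [0.3000, 0.3000, 0.4000], E[r] = 2.1000, γ^t·E[r] = 2.100000, running G = 2.100000
t=1: π = [0.4000, 0.3000, 0.3000], E[r] = 2.3000, γ^t·E[r] = 2.070000, running G = 4.170000
t=2: π = [0.4100, 0.3100, 0.2800], E[r] = 2.3700, γ^t·E[r] = 1.919700, running G = 6.089700
t=3: π = [0.4100, 0.3100, 0.2800], E[r] = 2.3700, γ^t·E[r] = 1.727730, running G = 7.817430
t=4: π = [0.4100, 0.3100, 0.2800], E[r] = 2.3700, γ^t·E[r] = 1.554957, running G = 9.372387
t=5: π = [0.4100, 0.3100, 0.2800], E[r] = 2.3700, γ^t·E[r] = 1.399461, running G = 10.771848
t=6: π = [0.4100, 0.3100, 0.2800], E[r] = 2.3700, γ^t·E[r] = 1.259515, running G = 12.031363
t=7: π = [0.4100, 0.3100, 0.2800], E[r] = 2.3700, γ^t·E[r] = 1.133564, running G = 13.164927
t=8: π = [0.4100, 0.3100, 0.2800], E[r] = 2.3700, γ^t·E[r] = 1.020207, running G = 14.185134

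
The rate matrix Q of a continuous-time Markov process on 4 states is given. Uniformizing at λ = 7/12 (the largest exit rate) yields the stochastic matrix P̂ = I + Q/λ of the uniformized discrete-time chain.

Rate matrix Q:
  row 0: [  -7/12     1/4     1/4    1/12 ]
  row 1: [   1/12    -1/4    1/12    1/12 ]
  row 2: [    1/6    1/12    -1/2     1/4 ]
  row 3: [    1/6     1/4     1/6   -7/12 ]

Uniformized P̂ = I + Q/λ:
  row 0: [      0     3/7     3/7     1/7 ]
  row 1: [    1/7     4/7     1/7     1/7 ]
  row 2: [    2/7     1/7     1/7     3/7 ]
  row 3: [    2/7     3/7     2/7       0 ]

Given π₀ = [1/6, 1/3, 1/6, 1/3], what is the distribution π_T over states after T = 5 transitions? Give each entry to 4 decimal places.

π = [0.1749, 0.4271, 0.2183, 0.1797]

t=0: π = [0.1667, 0.3333, 0.1667, 0.3333]
t=1: π = [0.1905, 0.4286, 0.2381, 0.1429]
t=2: π = [0.1701, 0.4218, 0.2177, 0.1905]
t=3: π = [0.1769, 0.4266, 0.2187, 0.1778]
t=4: π = [0.1742, 0.4270, 0.2188, 0.1799]
t=5: π = [0.1749, 0.4271, 0.2183, 0.1797]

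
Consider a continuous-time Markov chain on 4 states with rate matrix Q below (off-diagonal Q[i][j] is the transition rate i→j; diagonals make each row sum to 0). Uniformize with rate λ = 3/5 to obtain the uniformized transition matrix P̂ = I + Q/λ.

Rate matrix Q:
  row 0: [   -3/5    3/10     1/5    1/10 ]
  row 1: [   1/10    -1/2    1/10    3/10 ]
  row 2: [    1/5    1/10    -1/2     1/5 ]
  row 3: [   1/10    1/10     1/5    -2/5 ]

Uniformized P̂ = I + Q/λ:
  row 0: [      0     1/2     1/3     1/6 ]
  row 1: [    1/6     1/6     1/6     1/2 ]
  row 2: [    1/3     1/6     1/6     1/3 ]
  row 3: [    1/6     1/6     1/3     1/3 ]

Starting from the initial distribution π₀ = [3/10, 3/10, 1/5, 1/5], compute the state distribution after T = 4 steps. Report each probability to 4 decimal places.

π = [0.1798, 0.2258, 0.2527, 0.3417]

t=0: π = [0.3000, 0.3000, 0.2000, 0.2000]
t=1: π = [0.1500, 0.2667, 0.2500, 0.3333]
t=2: π = [0.1833, 0.2167, 0.2472, 0.3528]
t=3: π = [0.1773, 0.2278, 0.2560, 0.3389]
t=4: π = [0.1798, 0.2258, 0.2527, 0.3417]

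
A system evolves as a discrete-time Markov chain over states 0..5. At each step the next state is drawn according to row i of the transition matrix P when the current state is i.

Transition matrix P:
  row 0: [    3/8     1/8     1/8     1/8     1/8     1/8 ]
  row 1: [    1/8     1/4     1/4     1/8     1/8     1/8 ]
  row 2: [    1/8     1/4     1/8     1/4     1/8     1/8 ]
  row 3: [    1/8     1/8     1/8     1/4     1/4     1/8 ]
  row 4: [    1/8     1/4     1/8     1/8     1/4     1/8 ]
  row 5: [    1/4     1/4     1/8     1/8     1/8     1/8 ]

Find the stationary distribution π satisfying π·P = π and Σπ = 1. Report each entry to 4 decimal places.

π = [0.1875, 0.2060, 0.1508, 0.1644, 0.1663, 0.1250]

Balance equations π_j = Σ_i π_i·P[i][j]:
  π_0 = 3/8·π_0 + 1/8·π_1 + 1/8·π_2 + 1/8·π_3 + 1/8·π_4 + 1/4·π_5
  π_1 = 1/8·π_0 + 1/4·π_1 + 1/4·π_2 + 1/8·π_3 + 1/4·π_4 + 1/4·π_5
  π_2 = 1/8·π_0 + 1/4·π_1 + 1/8·π_2 + 1/8·π_3 + 1/8·π_4 + 1/8·π_5
  π_3 = 1/8·π_0 + 1/8·π_1 + 1/4·π_2 + 1/4·π_3 + 1/8·π_4 + 1/8·π_5
  π_4 = 1/8·π_0 + 1/8·π_1 + 1/8·π_2 + 1/4·π_3 + 1/4·π_4 + 1/8·π_5
  normalize: π_0 + π_1 + π_2 + π_3 + π_4 + π_5 = 1
Solving the linear system gives exactly π = [3/16, 185/898, 1083/7184, 1181/7184, 1195/7184, 1/8].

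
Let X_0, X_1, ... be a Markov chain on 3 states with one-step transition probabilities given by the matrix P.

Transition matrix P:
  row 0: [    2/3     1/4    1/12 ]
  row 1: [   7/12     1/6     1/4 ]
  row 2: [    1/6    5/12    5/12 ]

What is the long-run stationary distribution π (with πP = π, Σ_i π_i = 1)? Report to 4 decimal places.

π = [0.5500, 0.2600, 0.1900]

Balance equations π_j = Σ_i π_i·P[i][j]:
  π_0 = 2/3·π_0 + 7/12·π_1 + 1/6·π_2
  π_1 = 1/4·π_0 + 1/6·π_1 + 5/12·π_2
  normalize: π_0 + π_1 + π_2 = 1
Solving the linear system gives exactly π = [11/20, 13/50, 19/100].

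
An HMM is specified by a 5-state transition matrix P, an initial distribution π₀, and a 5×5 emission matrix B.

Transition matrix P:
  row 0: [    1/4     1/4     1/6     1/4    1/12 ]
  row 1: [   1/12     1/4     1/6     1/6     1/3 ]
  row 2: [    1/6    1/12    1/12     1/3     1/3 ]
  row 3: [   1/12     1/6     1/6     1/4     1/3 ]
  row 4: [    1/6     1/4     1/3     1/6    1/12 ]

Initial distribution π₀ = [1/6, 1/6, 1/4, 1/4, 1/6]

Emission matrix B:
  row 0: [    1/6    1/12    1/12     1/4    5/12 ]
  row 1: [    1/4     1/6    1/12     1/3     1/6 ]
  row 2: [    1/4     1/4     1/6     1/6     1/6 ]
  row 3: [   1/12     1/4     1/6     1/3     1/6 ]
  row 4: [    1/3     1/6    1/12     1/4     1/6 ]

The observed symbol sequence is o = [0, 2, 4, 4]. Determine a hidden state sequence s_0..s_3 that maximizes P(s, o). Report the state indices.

path = [4, 2, 0, 0]

t=0: δ = [2.778e-02, 4.167e-02, 6.250e-02, 2.083e-02, 5.556e-02]  (obs o_0=0)
t=1: δ = [8.681e-04, 1.157e-03, 3.086e-03, 3.472e-03, 1.736e-03]  ψ = [2, 4, 4, 2, 2]  (obs o_1=2)
t=2: δ = [2.143e-04, 9.645e-05, 9.645e-05, 1.715e-04, 1.929e-04]  ψ = [2, 3, 3, 2, 3]  (obs o_2=4)
t=3: δ = [2.233e-05, 8.931e-06, 1.072e-05, 8.931e-06, 9.526e-06]  ψ = [0, 0, 4, 0, 3]  (obs o_3=4)
backtrack: best end state = 0; path = [4, 2, 0, 0]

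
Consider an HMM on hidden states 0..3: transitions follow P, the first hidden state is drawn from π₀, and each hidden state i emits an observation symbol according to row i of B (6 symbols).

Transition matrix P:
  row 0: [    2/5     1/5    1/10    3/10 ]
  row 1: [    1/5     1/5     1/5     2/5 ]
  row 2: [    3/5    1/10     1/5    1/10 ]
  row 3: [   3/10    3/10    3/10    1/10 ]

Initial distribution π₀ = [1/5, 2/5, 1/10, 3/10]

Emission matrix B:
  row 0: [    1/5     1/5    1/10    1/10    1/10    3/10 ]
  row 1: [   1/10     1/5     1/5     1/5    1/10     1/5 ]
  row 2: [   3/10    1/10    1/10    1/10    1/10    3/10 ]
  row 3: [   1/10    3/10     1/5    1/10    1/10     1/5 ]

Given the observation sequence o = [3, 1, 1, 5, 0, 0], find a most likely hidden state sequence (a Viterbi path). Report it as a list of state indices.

path = [1, 3, 1, 3, 2, 0]

t=0: δ = [2.000e-02, 8.000e-02, 1.000e-02, 3.000e-02]  (obs o_0=3)
t=1: δ = [3.200e-03, 3.200e-03, 1.600e-03, 9.600e-03]  ψ = [1, 1, 1, 1]  (obs o_1=1)
t=2: δ = [5.760e-04, 5.760e-04, 2.880e-04, 3.840e-04]  ψ = [3, 3, 3, 1]  (obs o_2=1)
t=3: δ = [6.912e-05, 2.304e-05, 3.456e-05, 4.608e-05]  ψ = [0, 0, 1, 1]  (obs o_3=5)
t=4: δ = [5.530e-06, 1.382e-06, 4.147e-06, 2.074e-06]  ψ = [0, 0, 3, 0]  (obs o_4=0)
t=5: δ = [4.977e-07, 1.106e-07, 2.488e-07, 1.659e-07]  ψ = [2, 0, 2, 0]  (obs o_5=0)
backtrack: best end state = 0; path = [1, 3, 1, 3, 2, 0]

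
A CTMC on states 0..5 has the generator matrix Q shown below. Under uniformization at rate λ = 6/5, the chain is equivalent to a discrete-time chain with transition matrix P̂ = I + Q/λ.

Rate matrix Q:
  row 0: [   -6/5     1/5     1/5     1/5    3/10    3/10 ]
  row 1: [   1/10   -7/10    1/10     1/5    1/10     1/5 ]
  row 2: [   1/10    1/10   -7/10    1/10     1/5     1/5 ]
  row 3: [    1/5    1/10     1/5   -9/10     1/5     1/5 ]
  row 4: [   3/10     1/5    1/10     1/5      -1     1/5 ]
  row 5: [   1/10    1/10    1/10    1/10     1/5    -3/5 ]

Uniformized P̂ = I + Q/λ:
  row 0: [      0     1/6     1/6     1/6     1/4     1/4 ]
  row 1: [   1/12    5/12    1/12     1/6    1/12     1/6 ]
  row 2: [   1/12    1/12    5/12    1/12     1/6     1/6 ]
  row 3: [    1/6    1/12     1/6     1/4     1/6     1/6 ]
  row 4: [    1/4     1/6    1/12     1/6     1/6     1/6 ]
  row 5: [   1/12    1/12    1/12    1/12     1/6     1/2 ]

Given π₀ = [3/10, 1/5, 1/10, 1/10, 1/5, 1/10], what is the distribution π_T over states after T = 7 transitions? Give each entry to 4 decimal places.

t=0: π = [0.3000, 0.2000, 0.1000, 0.1000, 0.2000, 0.1000]
t=1: π = [0.1000, 0.1917, 0.1500, 0.1583, 0.1750, 0.2250]
t=2: π = [0.1174, 0.1701, 0.1549, 0.1486, 0.1590, 0.2500]
t=3: π = [0.1124, 0.1631, 0.1571, 0.1453, 0.1623, 0.2598]
t=4: π = [0.1131, 0.1606, 0.1572, 0.1440, 0.1624, 0.2626]
t=5: π = [0.1130, 0.1598, 0.1572, 0.1437, 0.1627, 0.2636]
t=6: π = [0.1130, 0.1596, 0.1571, 0.1436, 0.1628, 0.2640]
t=7: π = [0.1130, 0.1595, 0.1571, 0.1435, 0.1628, 0.2641]

π = [0.1130, 0.1595, 0.1571, 0.1435, 0.1628, 0.2641]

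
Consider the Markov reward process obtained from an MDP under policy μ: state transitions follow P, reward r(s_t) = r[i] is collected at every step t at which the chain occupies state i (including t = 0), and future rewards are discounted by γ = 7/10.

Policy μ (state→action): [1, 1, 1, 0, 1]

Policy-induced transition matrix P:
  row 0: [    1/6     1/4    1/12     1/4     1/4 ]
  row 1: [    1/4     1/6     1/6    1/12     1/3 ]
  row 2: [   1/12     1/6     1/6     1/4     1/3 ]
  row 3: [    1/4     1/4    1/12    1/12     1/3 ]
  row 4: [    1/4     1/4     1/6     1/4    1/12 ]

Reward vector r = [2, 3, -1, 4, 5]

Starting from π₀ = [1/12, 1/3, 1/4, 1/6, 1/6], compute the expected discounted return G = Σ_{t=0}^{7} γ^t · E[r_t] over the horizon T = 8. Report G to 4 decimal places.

G = 8.7165

t=0: π = [0.0833, 0.3333, 0.2500, 0.1667, 0.1667], E[r] = 2.4167, γ^t·E[r] = 2.416667, running G = 2.416667
t=1: π = [0.2014, 0.2014, 0.1458, 0.1667, 0.2847], E[r] = 2.9514, γ^t·E[r] = 2.065972, running G = 4.482639
t=2: π = [0.2089, 0.2211, 0.1360, 0.1887, 0.2454], E[r] = 2.9265, γ^t·E[r] = 1.433987, running G = 5.916626
t=3: π = [0.2099, 0.2202, 0.1335, 0.1817, 0.2546], E[r] = 2.9468, γ^t·E[r] = 1.010755, running G = 6.927381
t=4: π = [0.2103, 0.2205, 0.1340, 0.1830, 0.2522], E[r] = 2.9410, γ^t·E[r] = 0.706140, running G = 7.633521
t=5: π = [0.2101, 0.2205, 0.1339, 0.1827, 0.2528], E[r] = 2.9426, γ^t·E[r] = 0.494555, running G = 8.128076
t=6: π = [0.2102, 0.2205, 0.1339, 0.1828, 0.2526], E[r] = 2.9422, γ^t·E[r] = 0.346145, running G = 8.474221
t=7: π = [0.2102, 0.2205, 0.1339, 0.1828, 0.2527], E[r] = 2.9423, γ^t·E[r] = 0.242309, running G = 8.716529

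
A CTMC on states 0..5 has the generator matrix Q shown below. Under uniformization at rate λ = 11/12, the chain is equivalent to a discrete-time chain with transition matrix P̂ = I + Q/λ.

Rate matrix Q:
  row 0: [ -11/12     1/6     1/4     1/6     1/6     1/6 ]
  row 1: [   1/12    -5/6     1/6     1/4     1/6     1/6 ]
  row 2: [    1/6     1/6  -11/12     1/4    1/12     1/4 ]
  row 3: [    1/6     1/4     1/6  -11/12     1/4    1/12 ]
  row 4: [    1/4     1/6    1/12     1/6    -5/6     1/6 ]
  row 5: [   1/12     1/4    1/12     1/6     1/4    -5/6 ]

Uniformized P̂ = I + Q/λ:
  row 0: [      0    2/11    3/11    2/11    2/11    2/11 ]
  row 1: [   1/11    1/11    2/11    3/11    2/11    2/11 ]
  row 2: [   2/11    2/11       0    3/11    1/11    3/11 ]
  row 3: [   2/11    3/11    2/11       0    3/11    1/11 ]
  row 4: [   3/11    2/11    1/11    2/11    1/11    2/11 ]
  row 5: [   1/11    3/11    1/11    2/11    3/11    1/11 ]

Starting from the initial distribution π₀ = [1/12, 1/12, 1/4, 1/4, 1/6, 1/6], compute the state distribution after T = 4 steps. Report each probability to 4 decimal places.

t=0: π = [0.0833, 0.0833, 0.2500, 0.2500, 0.1667, 0.1667]
t=1: π = [0.1591, 0.2121, 0.1136, 0.1667, 0.1818, 0.1667]
t=2: π = [0.1350, 0.1928, 0.1439, 0.1811, 0.1853, 0.1618]
t=3: π = [0.1419, 0.1955, 0.1364, 0.1795, 0.1831, 0.1637]
t=4: π = [0.1400, 0.1953, 0.1384, 0.1793, 0.1840, 0.1630]

π = [0.1400, 0.1953, 0.1384, 0.1793, 0.1840, 0.1630]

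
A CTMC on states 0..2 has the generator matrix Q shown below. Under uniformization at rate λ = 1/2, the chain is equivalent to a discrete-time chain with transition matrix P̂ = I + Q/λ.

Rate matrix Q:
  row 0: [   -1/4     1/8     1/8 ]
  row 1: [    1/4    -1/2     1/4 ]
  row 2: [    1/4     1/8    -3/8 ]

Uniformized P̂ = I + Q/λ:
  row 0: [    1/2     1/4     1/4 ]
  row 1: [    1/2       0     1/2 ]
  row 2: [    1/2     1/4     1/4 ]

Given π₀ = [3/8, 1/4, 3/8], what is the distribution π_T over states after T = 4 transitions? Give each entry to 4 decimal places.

t=0: π = [0.3750, 0.2500, 0.3750]
t=1: π = [0.5000, 0.1875, 0.3125]
t=2: π = [0.5000, 0.2031, 0.2969]
t=3: π = [0.5000, 0.1992, 0.3008]
t=4: π = [0.5000, 0.2002, 0.2998]

π = [0.5000, 0.2002, 0.2998]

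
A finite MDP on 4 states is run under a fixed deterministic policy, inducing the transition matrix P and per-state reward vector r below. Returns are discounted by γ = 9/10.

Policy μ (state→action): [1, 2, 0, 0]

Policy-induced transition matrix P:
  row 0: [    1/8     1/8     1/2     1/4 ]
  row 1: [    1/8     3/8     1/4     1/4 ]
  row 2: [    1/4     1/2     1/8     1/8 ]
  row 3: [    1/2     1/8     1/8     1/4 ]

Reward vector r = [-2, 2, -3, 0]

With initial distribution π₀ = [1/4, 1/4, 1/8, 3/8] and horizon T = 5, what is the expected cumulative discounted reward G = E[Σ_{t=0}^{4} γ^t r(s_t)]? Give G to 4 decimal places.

t=0: π = [0.2500, 0.2500, 0.1250, 0.3750], E[r] = -0.3750, γ^t·E[r] = -0.375000, running G = -0.375000
t=1: π = [0.2813, 0.2344, 0.2500, 0.2344], E[r] = -0.8438, γ^t·E[r] = -0.759375, running G = -1.134375
t=2: π = [0.2441, 0.2773, 0.2598, 0.2188], E[r] = -0.7129, γ^t·E[r] = -0.577441, running G = -1.711816
t=3: π = [0.2395, 0.2917, 0.2512, 0.2175], E[r] = -0.6492, γ^t·E[r] = -0.473245, running G = -2.185061
t=4: π = [0.2380, 0.2921, 0.2513, 0.2186], E[r] = -0.6455, γ^t·E[r] = -0.423518, running G = -2.608579

G = -2.6086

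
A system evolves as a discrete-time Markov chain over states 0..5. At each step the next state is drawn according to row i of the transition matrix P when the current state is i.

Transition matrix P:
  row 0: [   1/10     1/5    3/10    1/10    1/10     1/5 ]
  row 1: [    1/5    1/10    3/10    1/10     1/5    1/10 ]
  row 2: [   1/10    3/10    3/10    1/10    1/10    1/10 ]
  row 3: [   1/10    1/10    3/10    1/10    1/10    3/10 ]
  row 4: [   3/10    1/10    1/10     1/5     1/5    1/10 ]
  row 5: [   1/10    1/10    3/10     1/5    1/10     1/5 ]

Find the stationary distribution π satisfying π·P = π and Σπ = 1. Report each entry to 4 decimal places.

π = [0.1429, 0.1691, 0.2740, 0.1285, 0.1299, 0.1556]

Balance equations π_j = Σ_i π_i·P[i][j]:
  π_0 = 1/10·π_0 + 1/5·π_1 + 1/10·π_2 + 1/10·π_3 + 3/10·π_4 + 1/10·π_5
  π_1 = 1/5·π_0 + 1/10·π_1 + 3/10·π_2 + 1/10·π_3 + 1/10·π_4 + 1/10·π_5
  π_2 = 3/10·π_0 + 3/10·π_1 + 3/10·π_2 + 3/10·π_3 + 1/10·π_4 + 3/10·π_5
  π_3 = 1/10·π_0 + 1/10·π_1 + 1/10·π_2 + 1/10·π_3 + 1/5·π_4 + 1/5·π_5
  π_4 = 1/10·π_0 + 1/5·π_1 + 1/10·π_2 + 1/10·π_3 + 1/5·π_4 + 1/10·π_5
  normalize: π_0 + π_1 + π_2 + π_3 + π_4 + π_5 = 1
Solving the linear system gives exactly π = [638/4465, 151/893, 2447/8930, 12627/98230, 116/893, 1528/9823].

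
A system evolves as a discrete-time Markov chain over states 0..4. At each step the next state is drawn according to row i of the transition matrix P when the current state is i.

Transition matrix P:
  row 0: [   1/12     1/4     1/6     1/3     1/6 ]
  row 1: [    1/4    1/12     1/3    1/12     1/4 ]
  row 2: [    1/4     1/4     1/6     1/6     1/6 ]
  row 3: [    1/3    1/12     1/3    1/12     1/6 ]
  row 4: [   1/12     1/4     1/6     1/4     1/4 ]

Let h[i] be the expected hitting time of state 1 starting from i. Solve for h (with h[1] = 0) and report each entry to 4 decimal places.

h = [4.7143, 0.0000, 4.6118, 5.3292, 4.6584]

First-step conditioning: h[1] = 0; for i ≠ 1, h[i] = 1 + Σ_k P[i][k]·h[k].
  h[0] = 1 + 1/12·h[0] + 1/6·h[2] + 1/3·h[3] + 1/6·h[4]
  h[2] = 1 + 1/4·h[0] + 1/6·h[2] + 1/6·h[3] + 1/6·h[4]
  h[3] = 1 + 1/3·h[0] + 1/3·h[2] + 1/12·h[3] + 1/6·h[4]
  h[4] = 1 + 1/12·h[0] + 1/6·h[2] + 1/4·h[3] + 1/4·h[4]
Solving the 4×4 linear system over states ≠ 1 gives exactly h = [33/7, 0, 1485/322, 858/161, 750/161] (h[1] = 0 is the target).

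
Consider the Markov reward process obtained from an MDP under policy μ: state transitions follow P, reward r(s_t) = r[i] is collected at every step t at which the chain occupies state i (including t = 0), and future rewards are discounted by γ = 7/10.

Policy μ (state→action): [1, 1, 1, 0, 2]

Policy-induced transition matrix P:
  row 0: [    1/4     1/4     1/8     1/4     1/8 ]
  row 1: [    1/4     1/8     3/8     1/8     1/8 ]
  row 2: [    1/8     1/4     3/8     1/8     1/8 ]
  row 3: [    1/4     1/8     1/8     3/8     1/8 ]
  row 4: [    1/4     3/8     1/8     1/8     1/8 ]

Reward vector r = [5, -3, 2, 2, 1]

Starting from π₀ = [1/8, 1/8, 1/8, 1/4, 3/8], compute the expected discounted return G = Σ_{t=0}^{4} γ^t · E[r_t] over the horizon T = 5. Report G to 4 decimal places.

G = 3.9009

t=0: π = [0.1250, 0.1250, 0.1250, 0.2500, 0.3750], E[r] = 1.3750, γ^t·E[r] = 1.375000, running G = 1.375000
t=1: π = [0.2344, 0.2500, 0.1875, 0.2031, 0.1250], E[r] = 1.3281, γ^t·E[r] = 0.929688, running G = 2.304688
t=2: π = [0.2266, 0.2090, 0.2344, 0.2051, 0.1250], E[r] = 1.5098, γ^t·E[r] = 0.739785, running G = 3.044473
t=3: π = [0.2207, 0.2139, 0.2358, 0.2046, 0.1250], E[r] = 1.4678, γ^t·E[r] = 0.503446, running G = 3.547919
t=4: π = [0.2205, 0.2133, 0.2374, 0.2037, 0.1250], E[r] = 1.4700, γ^t·E[r] = 0.352940, running G = 3.900859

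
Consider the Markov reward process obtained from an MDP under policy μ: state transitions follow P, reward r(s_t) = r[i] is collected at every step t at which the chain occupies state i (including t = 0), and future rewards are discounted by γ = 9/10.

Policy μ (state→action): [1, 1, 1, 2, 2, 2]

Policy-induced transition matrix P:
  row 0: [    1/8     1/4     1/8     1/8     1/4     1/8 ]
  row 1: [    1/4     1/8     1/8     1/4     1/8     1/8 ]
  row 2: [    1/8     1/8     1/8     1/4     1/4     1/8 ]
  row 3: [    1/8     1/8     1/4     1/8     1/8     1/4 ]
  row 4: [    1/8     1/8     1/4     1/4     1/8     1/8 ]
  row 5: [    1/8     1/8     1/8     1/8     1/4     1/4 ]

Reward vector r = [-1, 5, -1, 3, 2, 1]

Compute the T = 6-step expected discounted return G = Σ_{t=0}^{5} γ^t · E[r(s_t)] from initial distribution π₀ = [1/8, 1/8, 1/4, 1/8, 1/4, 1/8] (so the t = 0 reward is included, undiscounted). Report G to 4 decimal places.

G = 6.8097

t=0: π = [0.1250, 0.1250, 0.2500, 0.1250, 0.2500, 0.1250], E[r] = 1.2500, γ^t·E[r] = 1.250000, running G = 1.250000
t=1: π = [0.1406, 0.1406, 0.1719, 0.2031, 0.1875, 0.1563], E[r] = 1.5313, γ^t·E[r] = 1.378125, running G = 2.628125
t=2: π = [0.1426, 0.1426, 0.1738, 0.1875, 0.1836, 0.1699], E[r] = 1.4961, γ^t·E[r] = 1.211836, running G = 3.839961
t=3: π = [0.1428, 0.1428, 0.1714, 0.1875, 0.1858, 0.1697], E[r] = 1.5037, γ^t·E[r] = 1.096170, running G = 4.936131
t=4: π = [0.1429, 0.1429, 0.1717, 0.1875, 0.1855, 0.1696], E[r] = 1.5029, γ^t·E[r] = 0.986032, running G = 5.922163
t=5: π = [0.1429, 0.1429, 0.1716, 0.1875, 0.1855, 0.1696], E[r] = 1.5030, γ^t·E[r] = 0.887499, running G = 6.809661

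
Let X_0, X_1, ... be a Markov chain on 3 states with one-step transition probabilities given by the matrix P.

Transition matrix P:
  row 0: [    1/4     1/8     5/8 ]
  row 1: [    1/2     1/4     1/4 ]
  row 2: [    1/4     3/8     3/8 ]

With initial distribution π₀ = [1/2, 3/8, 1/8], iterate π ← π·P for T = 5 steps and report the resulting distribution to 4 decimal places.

π = [0.3157, 0.2630, 0.4213]

t=0: π = [0.5000, 0.3750, 0.1250]
t=1: π = [0.3438, 0.2031, 0.4531]
t=2: π = [0.3008, 0.2637, 0.4355]
t=3: π = [0.3159, 0.2668, 0.4172]
t=4: π = [0.3167, 0.2627, 0.4206]
t=5: π = [0.3157, 0.2630, 0.4213]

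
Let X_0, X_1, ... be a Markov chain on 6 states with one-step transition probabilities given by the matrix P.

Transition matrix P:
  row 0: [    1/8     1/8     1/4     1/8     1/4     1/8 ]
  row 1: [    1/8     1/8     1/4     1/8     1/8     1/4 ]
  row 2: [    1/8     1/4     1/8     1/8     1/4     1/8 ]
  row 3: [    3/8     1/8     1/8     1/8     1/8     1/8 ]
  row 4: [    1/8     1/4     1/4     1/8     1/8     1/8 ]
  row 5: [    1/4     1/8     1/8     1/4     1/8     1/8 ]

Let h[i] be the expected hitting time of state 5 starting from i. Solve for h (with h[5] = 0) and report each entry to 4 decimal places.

First-step conditioning: h[5] = 0; for i ≠ 5, h[i] = 1 + Σ_k P[i][k]·h[k].
  h[0] = 1 + 1/8·h[0] + 1/8·h[1] + 1/4·h[2] + 1/8·h[3] + 1/4·h[4]
  h[1] = 1 + 1/8·h[0] + 1/8·h[1] + 1/4·h[2] + 1/8·h[3] + 1/8·h[4]
  h[2] = 1 + 1/8·h[0] + 1/4·h[1] + 1/8·h[2] + 1/8·h[3] + 1/4·h[4]
  h[3] = 1 + 3/8·h[0] + 1/8·h[1] + 1/8·h[2] + 1/8·h[3] + 1/8·h[4]
  h[4] = 1 + 1/8·h[0] + 1/4·h[1] + 1/4·h[2] + 1/8·h[3] + 1/8·h[4]
Solving the 5×5 linear system over states ≠ 5 gives exactly h = [2336/343, 2048/343, 2304/343, 2344/343, 2304/343, 0] (h[5] = 0 is the target).

h = [6.8105, 5.9708, 6.7172, 6.8338, 6.7172, 0.0000]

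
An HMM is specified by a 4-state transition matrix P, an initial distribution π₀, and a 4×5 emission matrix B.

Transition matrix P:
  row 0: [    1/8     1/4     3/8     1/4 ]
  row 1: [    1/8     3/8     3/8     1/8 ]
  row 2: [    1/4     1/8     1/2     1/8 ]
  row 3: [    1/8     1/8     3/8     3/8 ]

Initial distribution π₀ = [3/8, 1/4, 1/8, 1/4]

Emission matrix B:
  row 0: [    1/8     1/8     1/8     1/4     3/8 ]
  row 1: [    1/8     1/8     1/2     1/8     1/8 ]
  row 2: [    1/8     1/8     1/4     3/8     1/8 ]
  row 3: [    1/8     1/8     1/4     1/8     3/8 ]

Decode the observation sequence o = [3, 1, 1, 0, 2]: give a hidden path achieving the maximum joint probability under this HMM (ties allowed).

t=0: δ = [9.375e-02, 3.125e-02, 4.688e-02, 3.125e-02]  (obs o_0=3)
t=1: δ = [1.465e-03, 2.930e-03, 4.395e-03, 2.930e-03]  ψ = [0, 0, 0, 0]  (obs o_1=1)
t=2: δ = [1.373e-04, 1.373e-04, 2.747e-04, 1.373e-04]  ψ = [2, 1, 2, 3]  (obs o_2=1)
t=3: δ = [8.583e-06, 6.437e-06, 1.717e-05, 6.437e-06]  ψ = [2, 1, 2, 3]  (obs o_3=0)
t=4: δ = [5.364e-07, 1.207e-06, 2.146e-06, 6.035e-07]  ψ = [2, 1, 2, 3]  (obs o_4=2)
backtrack: best end state = 2; path = [0, 2, 2, 2, 2]

path = [0, 2, 2, 2, 2]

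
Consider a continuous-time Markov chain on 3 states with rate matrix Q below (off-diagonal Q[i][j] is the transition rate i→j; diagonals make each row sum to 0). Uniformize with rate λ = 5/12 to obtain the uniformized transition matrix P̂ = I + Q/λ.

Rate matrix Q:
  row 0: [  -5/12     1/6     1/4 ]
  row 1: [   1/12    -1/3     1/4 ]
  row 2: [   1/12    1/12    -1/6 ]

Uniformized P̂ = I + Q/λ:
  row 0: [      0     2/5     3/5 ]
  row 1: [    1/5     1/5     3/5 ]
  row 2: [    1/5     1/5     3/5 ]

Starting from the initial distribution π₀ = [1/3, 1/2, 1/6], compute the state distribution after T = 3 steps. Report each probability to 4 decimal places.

π = [0.1653, 0.2347, 0.6000]

t=0: π = [0.3333, 0.5000, 0.1667]
t=1: π = [0.1333, 0.2667, 0.6000]
t=2: π = [0.1733, 0.2267, 0.6000]
t=3: π = [0.1653, 0.2347, 0.6000]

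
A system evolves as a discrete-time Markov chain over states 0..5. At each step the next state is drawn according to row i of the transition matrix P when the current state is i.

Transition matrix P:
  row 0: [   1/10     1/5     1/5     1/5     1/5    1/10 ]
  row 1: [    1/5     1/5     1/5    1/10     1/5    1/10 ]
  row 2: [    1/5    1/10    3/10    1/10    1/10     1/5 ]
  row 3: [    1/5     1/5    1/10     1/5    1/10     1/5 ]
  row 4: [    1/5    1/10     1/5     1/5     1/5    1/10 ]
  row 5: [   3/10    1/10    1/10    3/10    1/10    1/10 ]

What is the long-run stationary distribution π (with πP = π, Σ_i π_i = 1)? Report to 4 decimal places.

π = [0.1942, 0.1527, 0.1871, 0.1797, 0.1497, 0.1367]

Balance equations π_j = Σ_i π_i·P[i][j]:
  π_0 = 1/10·π_0 + 1/5·π_1 + 1/5·π_2 + 1/5·π_3 + 1/5·π_4 + 3/10·π_5
  π_1 = 1/5·π_0 + 1/5·π_1 + 1/10·π_2 + 1/5·π_3 + 1/10·π_4 + 1/10·π_5
  π_2 = 1/5·π_0 + 1/5·π_1 + 3/10·π_2 + 1/10·π_3 + 1/5·π_4 + 1/10·π_5
  π_3 = 1/5·π_0 + 1/10·π_1 + 1/10·π_2 + 1/5·π_3 + 1/5·π_4 + 3/10·π_5
  π_4 = 1/5·π_0 + 1/5·π_1 + 1/10·π_2 + 1/10·π_3 + 1/5·π_4 + 1/10·π_5
  normalize: π_0 + π_1 + π_2 + π_3 + π_4 + π_5 = 1
Solving the linear system gives exactly π = [8665/44609, 6810/44609, 8345/44609, 8016/44609, 6676/44609, 6097/44609].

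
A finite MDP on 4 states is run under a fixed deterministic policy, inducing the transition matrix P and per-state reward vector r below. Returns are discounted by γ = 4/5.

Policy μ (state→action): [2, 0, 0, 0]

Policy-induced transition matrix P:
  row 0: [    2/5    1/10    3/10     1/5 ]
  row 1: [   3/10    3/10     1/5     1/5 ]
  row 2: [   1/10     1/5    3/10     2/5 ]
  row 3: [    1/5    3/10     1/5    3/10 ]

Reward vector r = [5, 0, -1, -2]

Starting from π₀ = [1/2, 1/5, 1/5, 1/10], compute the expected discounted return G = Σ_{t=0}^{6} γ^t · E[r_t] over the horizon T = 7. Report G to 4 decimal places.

G = 3.6086

t=0: π = [0.5000, 0.2000, 0.2000, 0.1000], E[r] = 2.1000, γ^t·E[r] = 2.100000, running G = 2.100000
t=1: π = [0.3000, 0.1800, 0.2700, 0.2500], E[r] = 0.7300, γ^t·E[r] = 0.584000, running G = 2.684000
t=2: π = [0.2510, 0.2130, 0.2570, 0.2790], E[r] = 0.4400, γ^t·E[r] = 0.281600, running G = 2.965600
t=3: π = [0.2458, 0.2241, 0.2508, 0.2793], E[r] = 0.4196, γ^t·E[r] = 0.214835, running G = 3.180435
t=4: π = [0.2465, 0.2258, 0.2497, 0.2781], E[r] = 0.4266, γ^t·E[r] = 0.174739, running G = 3.355175
t=5: π = [0.2469, 0.2257, 0.2496, 0.2777], E[r] = 0.4294, γ^t·E[r] = 0.140720, running G = 3.495895
t=6: π = [0.2470, 0.2257, 0.2497, 0.2777], E[r] = 0.4299, γ^t·E[r] = 0.112701, running G = 3.608596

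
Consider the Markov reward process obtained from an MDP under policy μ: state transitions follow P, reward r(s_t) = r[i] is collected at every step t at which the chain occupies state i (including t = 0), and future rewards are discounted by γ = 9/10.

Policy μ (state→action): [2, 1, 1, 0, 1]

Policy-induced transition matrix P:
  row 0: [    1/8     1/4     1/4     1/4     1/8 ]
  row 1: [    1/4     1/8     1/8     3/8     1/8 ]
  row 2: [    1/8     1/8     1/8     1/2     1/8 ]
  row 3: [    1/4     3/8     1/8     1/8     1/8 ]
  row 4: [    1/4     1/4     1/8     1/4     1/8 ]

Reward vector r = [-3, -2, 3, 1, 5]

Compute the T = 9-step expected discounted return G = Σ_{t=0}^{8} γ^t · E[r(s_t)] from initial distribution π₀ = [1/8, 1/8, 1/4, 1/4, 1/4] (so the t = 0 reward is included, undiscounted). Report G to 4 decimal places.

t=0: π = [0.1250, 0.1250, 0.2500, 0.2500, 0.2500], E[r] = 1.6250, γ^t·E[r] = 1.625000, running G = 1.625000
t=1: π = [0.2031, 0.2344, 0.1406, 0.2969, 0.1250], E[r] = 0.2656, γ^t·E[r] = 0.239063, running G = 1.864063
t=2: π = [0.2070, 0.2402, 0.1504, 0.2773, 0.1250], E[r] = 0.2520, γ^t·E[r] = 0.204082, running G = 2.068145
t=3: π = [0.2053, 0.2358, 0.1509, 0.2830, 0.1250], E[r] = 0.2729, γ^t·E[r] = 0.198980, running G = 2.267125
t=4: π = [0.2055, 0.2370, 0.1507, 0.2818, 0.1250], E[r] = 0.2683, γ^t·E[r] = 0.176059, running G = 2.443183
t=5: π = [0.2055, 0.2368, 0.1507, 0.2821, 0.1250], E[r] = 0.2691, γ^t·E[r] = 0.158923, running G = 2.602107
t=6: π = [0.2055, 0.2368, 0.1507, 0.2820, 0.1250], E[r] = 0.2690, γ^t·E[r] = 0.142943, running G = 2.745050
t=7: π = [0.2055, 0.2368, 0.1507, 0.2820, 0.1250], E[r] = 0.2690, γ^t·E[r] = 0.128669, running G = 2.873719
t=8: π = [0.2055, 0.2368, 0.1507, 0.2820, 0.1250], E[r] = 0.2690, γ^t·E[r] = 0.115798, running G = 2.989517

G = 2.9895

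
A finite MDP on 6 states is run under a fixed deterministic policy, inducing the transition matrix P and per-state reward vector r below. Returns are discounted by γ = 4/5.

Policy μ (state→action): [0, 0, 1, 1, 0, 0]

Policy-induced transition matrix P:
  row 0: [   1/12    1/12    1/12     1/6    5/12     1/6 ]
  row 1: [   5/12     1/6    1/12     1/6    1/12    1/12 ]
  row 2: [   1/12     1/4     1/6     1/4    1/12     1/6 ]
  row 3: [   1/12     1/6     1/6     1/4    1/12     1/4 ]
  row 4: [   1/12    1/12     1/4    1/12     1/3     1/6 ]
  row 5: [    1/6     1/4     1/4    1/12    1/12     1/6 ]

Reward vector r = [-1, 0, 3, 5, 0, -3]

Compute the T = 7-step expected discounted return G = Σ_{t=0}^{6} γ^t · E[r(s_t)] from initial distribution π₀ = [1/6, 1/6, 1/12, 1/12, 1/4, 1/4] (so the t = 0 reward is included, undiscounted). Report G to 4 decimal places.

G = 1.6963

t=0: π = [0.1667, 0.1667, 0.0833, 0.0833, 0.2500, 0.2500], E[r] = -0.2500, γ^t·E[r] = -0.250000, running G = -0.250000
t=1: π = [0.1597, 0.1597, 0.1806, 0.1389, 0.2014, 0.1597], E[r] = 0.5972, γ^t·E[r] = 0.477778, running G = 0.227778
t=2: π = [0.1499, 0.1649, 0.1701, 0.1632, 0.1869, 0.1649], E[r] = 0.6817, γ^t·E[r] = 0.436296, running G = 0.664074
t=3: π = [0.1521, 0.1665, 0.1698, 0.1651, 0.1800, 0.1665], E[r] = 0.6833, γ^t·E[r] = 0.349827, running G = 1.013901
t=4: π = [0.1527, 0.1670, 0.1690, 0.1657, 0.1790, 0.1666], E[r] = 0.6831, γ^t·E[r] = 0.279796, running G = 1.293697
t=5: π = [0.1529, 0.1670, 0.1688, 0.1658, 0.1790, 0.1666], E[r] = 0.6827, γ^t·E[r] = 0.223709, running G = 1.517406
t=6: π = [0.1529, 0.1670, 0.1688, 0.1658, 0.1790, 0.1666], E[r] = 0.6826, γ^t·E[r] = 0.178943, running G = 1.696349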